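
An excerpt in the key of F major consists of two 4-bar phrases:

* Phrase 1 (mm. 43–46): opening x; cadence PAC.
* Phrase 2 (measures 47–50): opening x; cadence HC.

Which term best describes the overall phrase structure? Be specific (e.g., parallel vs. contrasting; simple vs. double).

The second phrase closes with a half cadence, which is not stronger than the first phrase's perfect authentic cadence; without a weak→strong cadential pair there is no antecedent–consequent relationship, so this is a phrase group rather than a period.

phrase group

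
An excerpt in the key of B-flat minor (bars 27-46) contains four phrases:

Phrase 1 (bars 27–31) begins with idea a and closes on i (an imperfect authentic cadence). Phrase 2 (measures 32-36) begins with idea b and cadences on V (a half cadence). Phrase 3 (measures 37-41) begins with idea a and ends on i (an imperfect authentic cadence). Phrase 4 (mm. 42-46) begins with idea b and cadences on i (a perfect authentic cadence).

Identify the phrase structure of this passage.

Four phrases in two halves: the first half (measures 27-36) ends with a half cadence, the second (mm. 37–46) with a perfect authentic cadence — a large antecedent–consequent pair, i.e. a double period.
Phrase 3 begins with the same material as phrase 1, making it parallel.

parallel double period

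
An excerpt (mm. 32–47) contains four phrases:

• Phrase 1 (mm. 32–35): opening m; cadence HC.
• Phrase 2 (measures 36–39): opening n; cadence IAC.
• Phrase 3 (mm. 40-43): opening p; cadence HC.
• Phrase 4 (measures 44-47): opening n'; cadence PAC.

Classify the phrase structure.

Four phrases in two halves: the first half (mm. 32-39) ends with an imperfect authentic cadence, the second (measures 40-47) with a perfect authentic cadence — a large antecedent–consequent pair, i.e. a double period.
Phrase 3 begins with different material from phrase 1, making it contrasting.

contrasting double period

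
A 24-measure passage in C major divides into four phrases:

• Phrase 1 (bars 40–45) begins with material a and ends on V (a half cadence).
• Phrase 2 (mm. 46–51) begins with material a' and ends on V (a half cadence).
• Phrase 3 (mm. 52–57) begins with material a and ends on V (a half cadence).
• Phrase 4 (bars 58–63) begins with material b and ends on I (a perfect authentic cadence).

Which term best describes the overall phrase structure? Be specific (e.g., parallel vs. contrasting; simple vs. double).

Four phrases in two halves: the first half (measures 40–51) ends with a half cadence, the second (mm. 52-63) with a perfect authentic cadence — a large antecedent–consequent pair, i.e. a double period.
Phrase 3 begins with the same material as phrase 1, making it parallel.

parallel double period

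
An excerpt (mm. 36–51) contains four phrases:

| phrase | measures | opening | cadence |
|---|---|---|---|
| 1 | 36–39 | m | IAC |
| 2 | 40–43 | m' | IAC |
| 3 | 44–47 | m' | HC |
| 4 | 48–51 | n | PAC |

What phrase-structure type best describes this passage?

parallel double period

Four phrases in two halves: the first half (mm. 36-43) ends with an imperfect authentic cadence, the second (mm. 44–51) with a perfect authentic cadence — a large antecedent–consequent pair, i.e. a double period.
Phrase 3 begins with the same material as phrase 1, making it parallel.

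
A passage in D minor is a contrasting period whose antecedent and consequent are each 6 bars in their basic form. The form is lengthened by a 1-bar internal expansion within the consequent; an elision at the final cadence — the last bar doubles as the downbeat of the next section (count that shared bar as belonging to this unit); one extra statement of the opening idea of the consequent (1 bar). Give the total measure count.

Basic contrasting period: 6 + 6 = 12 bars.
12 (basic form) + 1 (internal expansion) + 1 (extra statement) = 14.
The elision shares a bar with the next section but does not change this unit's count.

14 measures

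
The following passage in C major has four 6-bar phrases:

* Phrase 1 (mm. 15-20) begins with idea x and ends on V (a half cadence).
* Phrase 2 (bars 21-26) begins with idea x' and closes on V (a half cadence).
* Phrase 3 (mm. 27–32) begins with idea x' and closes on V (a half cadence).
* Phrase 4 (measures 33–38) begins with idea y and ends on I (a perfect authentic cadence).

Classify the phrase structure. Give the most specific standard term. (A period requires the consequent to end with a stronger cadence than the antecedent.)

parallel double period

Four phrases in two halves: the first half (bars 15–26) ends with a half cadence, the second (bars 27-38) with a perfect authentic cadence — a large antecedent–consequent pair, i.e. a double period.
Phrase 3 begins with the same material as phrase 1, making it parallel.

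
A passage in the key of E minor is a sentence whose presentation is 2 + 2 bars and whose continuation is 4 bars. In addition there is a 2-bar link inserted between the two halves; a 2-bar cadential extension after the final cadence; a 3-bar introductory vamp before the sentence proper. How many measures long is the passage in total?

Basic sentence: 2 + 2 + 4 = 8 bars.
8 (basic form) + 2 (link) + 2 (cadential extension) + 3 (introduction) = 15.

15 measures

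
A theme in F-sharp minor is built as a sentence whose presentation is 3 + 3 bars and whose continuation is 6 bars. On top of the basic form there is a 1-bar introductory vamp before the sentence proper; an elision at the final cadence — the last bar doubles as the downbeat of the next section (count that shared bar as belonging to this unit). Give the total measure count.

Basic sentence: 3 + 3 + 6 = 12 bars.
12 (basic form) + 1 (introduction) = 13.
The elision shares a bar with the next section but does not change this unit's count.

13 measures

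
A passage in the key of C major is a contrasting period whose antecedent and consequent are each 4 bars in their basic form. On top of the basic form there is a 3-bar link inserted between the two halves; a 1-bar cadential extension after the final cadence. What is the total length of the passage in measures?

Basic contrasting period: 4 + 4 = 8 bars.
8 (basic form) + 3 (link) + 1 (cadential extension) = 12.

12 measures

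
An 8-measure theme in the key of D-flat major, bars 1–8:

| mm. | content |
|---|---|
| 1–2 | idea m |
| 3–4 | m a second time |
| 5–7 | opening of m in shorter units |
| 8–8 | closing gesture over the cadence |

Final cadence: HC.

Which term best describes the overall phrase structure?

Basic idea (bars 1–2) + its repetition (mm. 3-4) form the presentation; fragmentation and cadence (mm. 5–8) form the continuation — the 8-bar whole is a sentence.

sentence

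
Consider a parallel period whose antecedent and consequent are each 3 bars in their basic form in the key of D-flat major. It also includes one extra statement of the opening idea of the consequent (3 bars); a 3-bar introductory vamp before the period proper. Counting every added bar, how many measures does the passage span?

12 measures

Basic parallel period: 3 + 3 = 6 bars.
6 (basic form) + 3 (extra statement) + 3 (introduction) = 12.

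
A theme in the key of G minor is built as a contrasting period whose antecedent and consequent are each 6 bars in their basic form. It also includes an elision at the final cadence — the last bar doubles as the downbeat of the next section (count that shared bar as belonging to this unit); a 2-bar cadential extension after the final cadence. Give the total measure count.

Basic contrasting period: 6 + 6 = 12 bars.
12 (basic form) + 2 (cadential extension) = 14.
The elision shares a bar with the next section but does not change this unit's count.

14 measures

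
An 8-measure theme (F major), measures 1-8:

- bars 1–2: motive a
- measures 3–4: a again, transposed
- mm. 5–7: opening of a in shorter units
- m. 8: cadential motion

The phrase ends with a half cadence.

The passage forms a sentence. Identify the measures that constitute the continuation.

After the presentation (mm. 1–4), the continuation covers the fragmentation through the cadence: bars 5–8.

measures 5–8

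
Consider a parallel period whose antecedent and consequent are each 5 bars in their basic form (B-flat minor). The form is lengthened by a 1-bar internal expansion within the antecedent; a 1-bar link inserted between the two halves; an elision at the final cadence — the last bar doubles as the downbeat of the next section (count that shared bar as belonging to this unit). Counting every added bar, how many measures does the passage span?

Basic parallel period: 5 + 5 = 10 bars.
10 (basic form) + 1 (internal expansion) + 1 (link) = 12.
The elision shares a bar with the next section but does not change this unit's count.

12 measures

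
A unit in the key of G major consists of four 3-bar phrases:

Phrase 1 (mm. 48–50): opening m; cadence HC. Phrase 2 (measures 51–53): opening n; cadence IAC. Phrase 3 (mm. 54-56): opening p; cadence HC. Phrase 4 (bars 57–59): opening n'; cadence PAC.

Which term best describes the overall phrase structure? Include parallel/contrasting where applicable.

contrasting double period

Four phrases in two halves: the first half (mm. 48–53) ends with an imperfect authentic cadence, the second (measures 54–59) with a perfect authentic cadence — a large antecedent–consequent pair, i.e. a double period.
Phrase 3 begins with different material from phrase 1, making it contrasting.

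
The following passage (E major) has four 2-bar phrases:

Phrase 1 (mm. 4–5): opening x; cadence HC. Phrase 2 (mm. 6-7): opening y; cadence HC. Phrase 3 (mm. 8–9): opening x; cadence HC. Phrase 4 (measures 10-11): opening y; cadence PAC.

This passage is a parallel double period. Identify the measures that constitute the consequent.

In a double period the four phrases pair into a large antecedent (phrases 1–2, ending half cadence) and a large consequent (phrases 3–4, ending perfect authentic cadence). The consequent spans mm. 8-11.

measures 8–11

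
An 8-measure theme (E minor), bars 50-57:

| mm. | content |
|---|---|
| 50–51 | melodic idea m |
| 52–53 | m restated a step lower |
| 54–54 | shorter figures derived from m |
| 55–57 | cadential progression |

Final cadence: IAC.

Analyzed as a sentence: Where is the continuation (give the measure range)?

measures 54–57

After the presentation (measures 50–53), the continuation covers the fragmentation through the cadence: mm. 54–57.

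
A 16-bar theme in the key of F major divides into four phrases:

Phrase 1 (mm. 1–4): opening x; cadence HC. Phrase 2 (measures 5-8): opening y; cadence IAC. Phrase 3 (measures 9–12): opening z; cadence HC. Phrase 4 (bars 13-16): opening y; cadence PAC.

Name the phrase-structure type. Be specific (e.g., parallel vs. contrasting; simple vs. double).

Four phrases in two halves: the first half (measures 1–8) ends with an imperfect authentic cadence, the second (bars 9–16) with a perfect authentic cadence — a large antecedent–consequent pair, i.e. a double period.
Phrase 3 begins with different material from phrase 1, making it contrasting.

contrasting double period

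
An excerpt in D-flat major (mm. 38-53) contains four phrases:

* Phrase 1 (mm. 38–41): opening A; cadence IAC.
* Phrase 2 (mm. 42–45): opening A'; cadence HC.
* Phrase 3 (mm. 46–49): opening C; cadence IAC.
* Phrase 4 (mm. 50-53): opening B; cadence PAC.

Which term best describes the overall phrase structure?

contrasting double period

Four phrases in two halves: the first half (measures 38–45) ends with a half cadence, the second (bars 46-53) with a perfect authentic cadence — a large antecedent–consequent pair, i.e. a double period.
Phrase 3 begins with different material from phrase 1, making it contrasting.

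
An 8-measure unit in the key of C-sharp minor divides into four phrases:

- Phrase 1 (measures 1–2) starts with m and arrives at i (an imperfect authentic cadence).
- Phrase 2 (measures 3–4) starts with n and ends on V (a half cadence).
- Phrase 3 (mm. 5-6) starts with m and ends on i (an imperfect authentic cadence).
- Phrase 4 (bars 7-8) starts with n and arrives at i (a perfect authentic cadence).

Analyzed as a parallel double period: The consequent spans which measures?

In a double period the four phrases pair into a large antecedent (phrases 1–2, ending half cadence) and a large consequent (phrases 3–4, ending perfect authentic cadence). The consequent spans bars 5–8.

measures 5–8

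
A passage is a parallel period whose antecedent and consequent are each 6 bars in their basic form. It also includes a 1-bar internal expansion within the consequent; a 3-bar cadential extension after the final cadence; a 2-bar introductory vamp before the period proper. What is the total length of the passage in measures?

18 measures

Basic parallel period: 6 + 6 = 12 bars.
12 (basic form) + 1 (internal expansion) + 3 (cadential extension) + 2 (introduction) = 18.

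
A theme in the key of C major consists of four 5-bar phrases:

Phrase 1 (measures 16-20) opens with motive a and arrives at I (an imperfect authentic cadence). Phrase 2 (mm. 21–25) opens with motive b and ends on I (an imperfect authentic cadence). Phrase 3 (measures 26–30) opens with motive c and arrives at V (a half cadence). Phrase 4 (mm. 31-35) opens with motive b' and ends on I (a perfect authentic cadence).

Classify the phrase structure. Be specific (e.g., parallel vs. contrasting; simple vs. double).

contrasting double period

Four phrases in two halves: the first half (mm. 16-25) ends with an imperfect authentic cadence, the second (mm. 26–35) with a perfect authentic cadence — a large antecedent–consequent pair, i.e. a double period.
Phrase 3 begins with different material from phrase 1, making it contrasting.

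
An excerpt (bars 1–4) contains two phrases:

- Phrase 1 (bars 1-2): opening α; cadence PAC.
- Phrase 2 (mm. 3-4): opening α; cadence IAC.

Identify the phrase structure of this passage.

The second phrase closes with an imperfect authentic cadence, which is not stronger than the first phrase's perfect authentic cadence; without a weak→strong cadential pair there is no antecedent–consequent relationship, so this is a phrase group rather than a period.

phrase group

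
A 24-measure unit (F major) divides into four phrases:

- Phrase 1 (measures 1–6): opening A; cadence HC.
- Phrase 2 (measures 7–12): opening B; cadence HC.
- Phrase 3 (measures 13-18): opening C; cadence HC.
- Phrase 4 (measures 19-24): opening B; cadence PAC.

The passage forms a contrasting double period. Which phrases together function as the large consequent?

phrases 3 and 4

In a double period the first pair of phrases (ending half cadence) is the large antecedent and the second pair (ending perfect authentic cadence) is the large consequent; the consequent is phrases 3 and 4.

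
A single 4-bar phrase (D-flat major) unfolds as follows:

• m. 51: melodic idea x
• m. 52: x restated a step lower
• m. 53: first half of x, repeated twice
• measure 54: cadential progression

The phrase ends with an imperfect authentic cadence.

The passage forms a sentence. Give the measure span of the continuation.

measures 53–54

After the presentation (mm. 51-52), the continuation covers the fragmentation through the cadence: mm. 53-54.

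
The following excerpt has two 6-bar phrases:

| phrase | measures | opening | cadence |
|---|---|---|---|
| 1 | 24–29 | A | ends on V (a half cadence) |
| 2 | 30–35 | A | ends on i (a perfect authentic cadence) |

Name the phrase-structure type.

parallel period

Phrase 1 ends with a half cadence (weaker) and phrase 2 with a perfect authentic cadence (stronger): antecedent + consequent = a period.
The two phrases open with the same material (A / A), so the period is parallel.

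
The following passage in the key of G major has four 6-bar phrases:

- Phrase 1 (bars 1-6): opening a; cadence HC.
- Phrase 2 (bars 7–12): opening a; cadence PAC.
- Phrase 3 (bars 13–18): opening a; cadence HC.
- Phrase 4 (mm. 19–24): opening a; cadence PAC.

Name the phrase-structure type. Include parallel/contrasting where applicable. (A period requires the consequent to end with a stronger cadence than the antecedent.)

repeated period

The cadence pattern HC–PAC–HC–PAC is weak–strong twice, and phrases 3–4 restate phrases 1–2: a period heard twice, not a double period (which would end weakly at phrase 2).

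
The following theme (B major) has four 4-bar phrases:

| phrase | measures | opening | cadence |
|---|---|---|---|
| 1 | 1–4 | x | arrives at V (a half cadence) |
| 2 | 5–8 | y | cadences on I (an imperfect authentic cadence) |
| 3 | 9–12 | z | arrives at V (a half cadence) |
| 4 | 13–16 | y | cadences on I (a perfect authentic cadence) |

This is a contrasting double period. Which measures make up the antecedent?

In a double period the first pair of phrases (ending imperfect authentic cadence) is the large antecedent and the second pair (ending perfect authentic cadence) is the large consequent; the antecedent is measures 1–8.

measures 1–8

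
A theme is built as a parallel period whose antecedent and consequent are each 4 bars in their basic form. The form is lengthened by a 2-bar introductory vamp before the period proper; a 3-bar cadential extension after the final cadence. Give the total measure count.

13 measures

Basic parallel period: 4 + 4 = 8 bars.
8 (basic form) + 2 (introduction) + 3 (cadential extension) = 13.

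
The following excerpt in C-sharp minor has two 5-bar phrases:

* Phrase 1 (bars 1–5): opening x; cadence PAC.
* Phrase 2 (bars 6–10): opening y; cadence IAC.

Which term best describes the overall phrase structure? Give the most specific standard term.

The second phrase closes with an imperfect authentic cadence, which is not stronger than the first phrase's perfect authentic cadence; without a weak→strong cadential pair there is no antecedent–consequent relationship, so this is a phrase group rather than a period.

phrase group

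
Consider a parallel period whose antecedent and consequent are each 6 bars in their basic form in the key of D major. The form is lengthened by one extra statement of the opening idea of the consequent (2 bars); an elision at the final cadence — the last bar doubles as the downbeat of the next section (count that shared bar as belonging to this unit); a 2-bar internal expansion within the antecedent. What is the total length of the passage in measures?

Basic parallel period: 6 + 6 = 12 bars.
12 (basic form) + 2 (extra statement) + 2 (internal expansion) = 16.
The elision shares a bar with the next section but does not change this unit's count.

16 measures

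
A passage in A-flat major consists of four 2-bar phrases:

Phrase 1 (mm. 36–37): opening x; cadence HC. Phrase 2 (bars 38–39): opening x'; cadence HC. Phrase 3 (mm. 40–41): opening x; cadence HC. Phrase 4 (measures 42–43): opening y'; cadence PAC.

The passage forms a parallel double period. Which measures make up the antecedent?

measures 36–39

In a double period the first pair of phrases (ending half cadence) is the large antecedent and the second pair (ending perfect authentic cadence) is the large consequent; the antecedent is measures 36–39.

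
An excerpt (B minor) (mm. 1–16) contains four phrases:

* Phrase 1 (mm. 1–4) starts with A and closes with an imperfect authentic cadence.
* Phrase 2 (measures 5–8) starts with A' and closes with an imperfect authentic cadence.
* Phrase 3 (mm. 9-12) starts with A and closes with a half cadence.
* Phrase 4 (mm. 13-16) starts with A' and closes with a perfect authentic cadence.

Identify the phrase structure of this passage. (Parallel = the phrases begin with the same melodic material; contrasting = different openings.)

parallel double period

Four phrases in two halves: the first half (mm. 1–8) ends with an imperfect authentic cadence, the second (mm. 9–16) with a perfect authentic cadence — a large antecedent–consequent pair, i.e. a double period.
Phrase 3 begins with the same material as phrase 1, making it parallel.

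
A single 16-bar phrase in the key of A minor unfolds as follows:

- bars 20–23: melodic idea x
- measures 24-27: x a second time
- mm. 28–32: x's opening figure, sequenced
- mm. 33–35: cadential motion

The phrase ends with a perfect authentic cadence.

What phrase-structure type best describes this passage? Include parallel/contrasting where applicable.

Basic idea (bars 20–23) + its repetition (measures 24–27) form the presentation; fragmentation and cadence (mm. 28–35) form the continuation — the 16-bar whole is a sentence.

sentence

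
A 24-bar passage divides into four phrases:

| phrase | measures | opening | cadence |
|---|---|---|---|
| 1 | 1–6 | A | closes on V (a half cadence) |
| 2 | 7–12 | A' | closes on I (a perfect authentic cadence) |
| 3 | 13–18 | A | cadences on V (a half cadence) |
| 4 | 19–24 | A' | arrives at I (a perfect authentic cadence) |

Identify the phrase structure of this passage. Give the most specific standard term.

repeated period

The cadence pattern HC–PAC–HC–PAC is weak–strong twice, and phrases 3–4 restate phrases 1–2: a period heard twice, not a double period (which would end weakly at phrase 2).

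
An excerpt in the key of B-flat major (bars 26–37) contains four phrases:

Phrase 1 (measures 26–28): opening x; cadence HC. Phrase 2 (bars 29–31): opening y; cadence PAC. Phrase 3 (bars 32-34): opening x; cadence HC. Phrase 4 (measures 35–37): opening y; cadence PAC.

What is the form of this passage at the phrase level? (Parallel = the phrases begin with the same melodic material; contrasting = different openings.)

repeated period

The cadence pattern HC–PAC–HC–PAC is weak–strong twice, and phrases 3–4 restate phrases 1–2: a period heard twice, not a double period (which would end weakly at phrase 2).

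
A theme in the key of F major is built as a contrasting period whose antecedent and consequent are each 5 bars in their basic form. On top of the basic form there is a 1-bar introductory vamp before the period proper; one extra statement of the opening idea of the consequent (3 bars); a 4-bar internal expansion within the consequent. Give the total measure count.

Basic contrasting period: 5 + 5 = 10 bars.
10 (basic form) + 1 (introduction) + 3 (extra statement) + 4 (internal expansion) = 18.

18 measures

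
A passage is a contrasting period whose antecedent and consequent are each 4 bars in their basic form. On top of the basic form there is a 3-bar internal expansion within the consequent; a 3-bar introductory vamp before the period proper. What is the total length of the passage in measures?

Basic contrasting period: 4 + 4 = 8 bars.
8 (basic form) + 3 (internal expansion) + 3 (introduction) = 14.

14 measures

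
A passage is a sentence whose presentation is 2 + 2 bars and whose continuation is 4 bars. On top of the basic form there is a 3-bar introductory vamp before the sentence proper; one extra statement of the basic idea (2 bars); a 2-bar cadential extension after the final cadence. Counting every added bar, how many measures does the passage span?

15 measures

Basic sentence: 2 + 2 + 4 = 8 bars.
8 (basic form) + 3 (introduction) + 2 (extra statement) + 2 (cadential extension) = 15.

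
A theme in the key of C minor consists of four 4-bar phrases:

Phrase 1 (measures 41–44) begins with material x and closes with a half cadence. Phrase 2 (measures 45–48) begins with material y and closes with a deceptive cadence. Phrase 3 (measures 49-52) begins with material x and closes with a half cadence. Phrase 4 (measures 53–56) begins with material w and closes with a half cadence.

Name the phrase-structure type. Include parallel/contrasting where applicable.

Phrase 4 ends with a half cadence, no stronger than phrase 2's deceptive cadence, so the four phrases do not form a double period; nor do phrases 3–4 duplicate 1–2, so it is not a repeated period. With no phrase reaching a conclusive cadence, the passage is a phrase group.

phrase group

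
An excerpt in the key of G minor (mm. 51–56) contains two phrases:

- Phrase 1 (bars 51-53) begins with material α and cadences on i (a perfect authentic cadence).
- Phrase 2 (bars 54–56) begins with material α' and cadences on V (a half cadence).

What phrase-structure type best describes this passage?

The second phrase closes with a half cadence, which is not stronger than the first phrase's perfect authentic cadence; without a weak→strong cadential pair there is no antecedent–consequent relationship, so this is a phrase group rather than a period.

phrase group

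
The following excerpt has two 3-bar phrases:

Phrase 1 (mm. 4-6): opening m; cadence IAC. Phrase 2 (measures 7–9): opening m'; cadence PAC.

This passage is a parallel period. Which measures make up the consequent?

The antecedent is the phrase ending with the weaker cadence (imperfect authentic cadence, phrase 1) and the consequent the one ending more conclusively (perfect authentic cadence, phrase 2); the consequent is mm. 7–9.

measures 7–9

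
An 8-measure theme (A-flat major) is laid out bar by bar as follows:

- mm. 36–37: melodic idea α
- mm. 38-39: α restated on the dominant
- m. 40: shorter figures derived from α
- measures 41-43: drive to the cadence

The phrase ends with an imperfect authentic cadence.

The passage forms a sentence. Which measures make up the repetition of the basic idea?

The presentation of a sentence is the basic idea (mm. 36-37) plus its repetition (mm. 38–39); the repetition of the basic idea is therefore measures 38-39.

measures 38–39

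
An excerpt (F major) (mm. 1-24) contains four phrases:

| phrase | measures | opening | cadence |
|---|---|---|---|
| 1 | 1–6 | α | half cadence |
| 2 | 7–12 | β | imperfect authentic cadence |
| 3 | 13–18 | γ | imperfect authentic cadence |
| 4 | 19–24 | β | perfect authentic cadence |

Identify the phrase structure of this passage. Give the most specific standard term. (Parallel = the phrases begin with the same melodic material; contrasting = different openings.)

Four phrases in two halves: the first half (mm. 1-12) ends with an imperfect authentic cadence, the second (mm. 13-24) with a perfect authentic cadence — a large antecedent–consequent pair, i.e. a double period.
Phrase 3 begins with different material from phrase 1, making it contrasting.

contrasting double period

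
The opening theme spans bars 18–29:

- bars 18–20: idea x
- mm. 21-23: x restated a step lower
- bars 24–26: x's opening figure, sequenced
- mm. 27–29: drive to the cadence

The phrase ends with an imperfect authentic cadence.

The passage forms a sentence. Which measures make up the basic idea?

measures 18–20

The presentation of a sentence is the basic idea (measures 18-20) plus its repetition (mm. 21–23); the basic idea is therefore mm. 18–20.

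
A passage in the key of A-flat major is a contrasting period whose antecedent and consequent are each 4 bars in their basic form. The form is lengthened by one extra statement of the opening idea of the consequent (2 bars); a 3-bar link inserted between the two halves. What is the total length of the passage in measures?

Basic contrasting period: 4 + 4 = 8 bars.
8 (basic form) + 2 (extra statement) + 3 (link) = 13.

13 measures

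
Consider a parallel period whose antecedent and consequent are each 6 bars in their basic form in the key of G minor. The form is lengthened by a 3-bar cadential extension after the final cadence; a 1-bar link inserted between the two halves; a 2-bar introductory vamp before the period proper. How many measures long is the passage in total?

Basic parallel period: 6 + 6 = 12 bars.
12 (basic form) + 3 (cadential extension) + 1 (link) + 2 (introduction) = 18.

18 measures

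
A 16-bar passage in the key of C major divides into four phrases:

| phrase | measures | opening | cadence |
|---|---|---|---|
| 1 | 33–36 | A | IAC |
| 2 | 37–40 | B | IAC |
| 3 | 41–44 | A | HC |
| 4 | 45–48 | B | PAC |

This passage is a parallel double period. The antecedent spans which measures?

measures 33–40

In a double period the four phrases pair into a large antecedent (phrases 1–2, ending imperfect authentic cadence) and a large consequent (phrases 3–4, ending perfect authentic cadence). The antecedent spans mm. 33–40.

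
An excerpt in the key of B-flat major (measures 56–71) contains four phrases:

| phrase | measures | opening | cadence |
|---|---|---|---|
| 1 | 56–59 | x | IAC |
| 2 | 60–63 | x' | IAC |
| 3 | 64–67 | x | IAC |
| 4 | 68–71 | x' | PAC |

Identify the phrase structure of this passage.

Four phrases in two halves: the first half (mm. 56–63) ends with an imperfect authentic cadence, the second (measures 64-71) with a perfect authentic cadence — a large antecedent–consequent pair, i.e. a double period.
Phrase 3 begins with the same material as phrase 1, making it parallel.

parallel double period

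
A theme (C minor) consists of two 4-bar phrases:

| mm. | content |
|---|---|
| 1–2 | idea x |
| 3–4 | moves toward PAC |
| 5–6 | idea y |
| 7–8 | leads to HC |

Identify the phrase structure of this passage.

phrase group

The second phrase closes with a half cadence, which is not stronger than the first phrase's perfect authentic cadence; without a weak→strong cadential pair there is no antecedent–consequent relationship, so this is a phrase group rather than a period.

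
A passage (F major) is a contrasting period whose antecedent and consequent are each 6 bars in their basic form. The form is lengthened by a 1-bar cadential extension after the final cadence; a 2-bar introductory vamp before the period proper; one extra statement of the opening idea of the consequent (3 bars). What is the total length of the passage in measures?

Basic contrasting period: 6 + 6 = 12 bars.
12 (basic form) + 1 (cadential extension) + 2 (introduction) + 3 (extra statement) = 18.

18 measures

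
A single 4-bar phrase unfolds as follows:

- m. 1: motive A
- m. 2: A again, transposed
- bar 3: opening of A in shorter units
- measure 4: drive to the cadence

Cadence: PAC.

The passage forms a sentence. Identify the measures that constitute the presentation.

measures 1–2

The presentation of a sentence is the basic idea (bar 1) plus its repetition (bar 2); the presentation is therefore measures 1–2.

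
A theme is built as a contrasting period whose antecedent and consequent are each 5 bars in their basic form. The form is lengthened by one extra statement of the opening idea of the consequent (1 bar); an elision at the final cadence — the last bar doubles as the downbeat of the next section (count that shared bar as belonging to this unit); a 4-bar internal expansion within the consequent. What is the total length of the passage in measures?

15 measures

Basic contrasting period: 5 + 5 = 10 bars.
10 (basic form) + 1 (extra statement) + 4 (internal expansion) = 15.
The elision shares a bar with the next section but does not change this unit's count.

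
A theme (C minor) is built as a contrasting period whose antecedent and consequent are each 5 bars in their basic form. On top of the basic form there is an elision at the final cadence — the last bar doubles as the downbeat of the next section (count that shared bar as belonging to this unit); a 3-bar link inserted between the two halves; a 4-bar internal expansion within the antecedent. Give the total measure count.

17 measures

Basic contrasting period: 5 + 5 = 10 bars.
10 (basic form) + 3 (link) + 4 (internal expansion) = 17.
The elision shares a bar with the next section but does not change this unit's count.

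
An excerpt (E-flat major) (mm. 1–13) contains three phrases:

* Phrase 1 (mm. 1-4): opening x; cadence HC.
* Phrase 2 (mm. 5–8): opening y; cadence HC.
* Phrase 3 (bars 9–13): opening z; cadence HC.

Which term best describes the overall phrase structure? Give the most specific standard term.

phrase group

The final phrase closes with a half cadence, which is not stronger than the preceding half cadence; the 3 phrases lack an overall antecedent–consequent design and so form a phrase group.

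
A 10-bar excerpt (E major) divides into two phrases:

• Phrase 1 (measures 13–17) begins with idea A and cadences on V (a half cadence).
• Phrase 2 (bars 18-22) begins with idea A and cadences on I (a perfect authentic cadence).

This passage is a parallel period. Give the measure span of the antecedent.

measures 13–17

The antecedent is the phrase ending with the weaker cadence (half cadence, phrase 1) and the consequent the one ending more conclusively (perfect authentic cadence, phrase 2); the antecedent is bars 13–17.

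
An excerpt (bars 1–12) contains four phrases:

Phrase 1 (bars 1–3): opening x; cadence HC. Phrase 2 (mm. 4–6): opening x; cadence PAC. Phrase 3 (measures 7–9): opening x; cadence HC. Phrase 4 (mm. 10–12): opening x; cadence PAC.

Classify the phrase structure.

The cadence pattern HC–PAC–HC–PAC is weak–strong twice, and phrases 3–4 restate phrases 1–2: a period heard twice, not a double period (which would end weakly at phrase 2).

repeated period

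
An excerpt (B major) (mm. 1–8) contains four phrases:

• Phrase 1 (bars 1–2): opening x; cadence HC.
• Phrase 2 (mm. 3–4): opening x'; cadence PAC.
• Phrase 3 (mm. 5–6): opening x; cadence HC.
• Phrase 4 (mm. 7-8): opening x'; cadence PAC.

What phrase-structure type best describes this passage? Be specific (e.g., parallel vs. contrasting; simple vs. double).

repeated period

The cadence pattern HC–PAC–HC–PAC is weak–strong twice, and phrases 3–4 restate phrases 1–2: a period heard twice, not a double period (which would end weakly at phrase 2).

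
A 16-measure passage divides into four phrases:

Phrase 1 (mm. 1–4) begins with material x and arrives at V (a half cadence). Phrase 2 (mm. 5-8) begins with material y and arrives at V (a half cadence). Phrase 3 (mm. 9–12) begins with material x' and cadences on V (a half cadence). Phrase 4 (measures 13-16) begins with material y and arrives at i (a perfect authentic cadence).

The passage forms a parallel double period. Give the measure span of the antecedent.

measures 1–8

In a double period the four phrases pair into a large antecedent (phrases 1–2, ending half cadence) and a large consequent (phrases 3–4, ending perfect authentic cadence). The antecedent spans bars 1–8.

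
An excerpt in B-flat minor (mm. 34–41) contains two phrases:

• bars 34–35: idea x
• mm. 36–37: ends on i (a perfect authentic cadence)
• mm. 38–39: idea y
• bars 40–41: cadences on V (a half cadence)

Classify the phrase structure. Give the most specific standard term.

phrase group

The second phrase closes with a half cadence, which is not stronger than the first phrase's perfect authentic cadence; without a weak→strong cadential pair there is no antecedent–consequent relationship, so this is a phrase group rather than a period.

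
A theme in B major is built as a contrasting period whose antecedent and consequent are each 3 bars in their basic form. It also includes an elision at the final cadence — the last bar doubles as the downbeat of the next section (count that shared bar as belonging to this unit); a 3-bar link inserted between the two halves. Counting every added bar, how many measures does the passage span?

9 measures

Basic contrasting period: 3 + 3 = 6 bars.
6 (basic form) + 3 (link) = 9.
The elision shares a bar with the next section but does not change this unit's count.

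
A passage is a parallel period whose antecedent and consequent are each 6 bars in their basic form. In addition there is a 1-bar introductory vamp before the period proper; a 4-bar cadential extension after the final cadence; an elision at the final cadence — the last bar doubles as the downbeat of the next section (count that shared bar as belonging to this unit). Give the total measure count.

Basic parallel period: 6 + 6 = 12 bars.
12 (basic form) + 1 (introduction) + 4 (cadential extension) = 17.
The elision shares a bar with the next section but does not change this unit's count.

17 measures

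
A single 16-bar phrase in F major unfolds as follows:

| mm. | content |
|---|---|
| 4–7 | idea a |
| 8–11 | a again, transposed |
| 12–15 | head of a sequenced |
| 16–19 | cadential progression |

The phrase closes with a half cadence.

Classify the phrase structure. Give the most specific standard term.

sentence

Basic idea (measures 4–7) + its repetition (mm. 8–11) form the presentation; fragmentation and cadence (mm. 12–19) form the continuation — the 16-bar whole is a sentence.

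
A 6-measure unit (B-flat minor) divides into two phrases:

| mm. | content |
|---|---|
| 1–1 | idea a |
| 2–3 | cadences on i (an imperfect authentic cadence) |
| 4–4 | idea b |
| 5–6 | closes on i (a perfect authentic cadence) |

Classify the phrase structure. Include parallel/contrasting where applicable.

Phrase 1 ends with an imperfect authentic cadence (weaker) and phrase 2 with a perfect authentic cadence (stronger): antecedent + consequent = a period.
The two phrases open with different material (a / b), so the period is contrasting.

contrasting period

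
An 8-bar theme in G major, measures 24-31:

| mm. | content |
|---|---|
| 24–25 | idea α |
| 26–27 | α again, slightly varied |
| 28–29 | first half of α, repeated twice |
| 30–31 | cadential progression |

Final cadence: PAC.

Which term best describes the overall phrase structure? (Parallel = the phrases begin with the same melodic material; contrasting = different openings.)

sentence

Basic idea (measures 24–25) + its repetition (bars 26–27) form the presentation; fragmentation and cadence (mm. 28–31) form the continuation — the 8-bar whole is a sentence.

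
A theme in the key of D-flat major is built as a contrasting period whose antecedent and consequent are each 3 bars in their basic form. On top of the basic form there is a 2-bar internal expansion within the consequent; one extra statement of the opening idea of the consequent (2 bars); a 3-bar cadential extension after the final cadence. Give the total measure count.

13 measures

Basic contrasting period: 3 + 3 = 6 bars.
6 (basic form) + 2 (internal expansion) + 2 (extra statement) + 3 (cadential extension) = 13.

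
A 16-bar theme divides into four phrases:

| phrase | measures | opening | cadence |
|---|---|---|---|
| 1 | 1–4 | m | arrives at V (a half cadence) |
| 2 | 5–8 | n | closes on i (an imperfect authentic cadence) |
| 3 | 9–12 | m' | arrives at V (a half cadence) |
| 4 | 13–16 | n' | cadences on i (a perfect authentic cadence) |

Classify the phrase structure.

Four phrases in two halves: the first half (mm. 1-8) ends with an imperfect authentic cadence, the second (measures 9–16) with a perfect authentic cadence — a large antecedent–consequent pair, i.e. a double period.
Phrase 3 begins with the same material as phrase 1, making it parallel.

parallel double period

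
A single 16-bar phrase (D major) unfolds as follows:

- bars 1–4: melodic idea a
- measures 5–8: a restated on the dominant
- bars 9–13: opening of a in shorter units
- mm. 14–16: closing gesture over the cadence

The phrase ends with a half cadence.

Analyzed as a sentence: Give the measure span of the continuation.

measures 9–16

After the presentation (measures 1–8), the continuation covers the fragmentation through the cadence: mm. 9–16.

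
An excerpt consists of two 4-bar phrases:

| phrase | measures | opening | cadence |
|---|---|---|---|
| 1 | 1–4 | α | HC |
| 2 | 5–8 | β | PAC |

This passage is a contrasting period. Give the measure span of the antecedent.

The antecedent is the phrase ending with the weaker cadence (half cadence, phrase 1) and the consequent the one ending more conclusively (perfect authentic cadence, phrase 2); the antecedent is mm. 1–4.

measures 1–4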